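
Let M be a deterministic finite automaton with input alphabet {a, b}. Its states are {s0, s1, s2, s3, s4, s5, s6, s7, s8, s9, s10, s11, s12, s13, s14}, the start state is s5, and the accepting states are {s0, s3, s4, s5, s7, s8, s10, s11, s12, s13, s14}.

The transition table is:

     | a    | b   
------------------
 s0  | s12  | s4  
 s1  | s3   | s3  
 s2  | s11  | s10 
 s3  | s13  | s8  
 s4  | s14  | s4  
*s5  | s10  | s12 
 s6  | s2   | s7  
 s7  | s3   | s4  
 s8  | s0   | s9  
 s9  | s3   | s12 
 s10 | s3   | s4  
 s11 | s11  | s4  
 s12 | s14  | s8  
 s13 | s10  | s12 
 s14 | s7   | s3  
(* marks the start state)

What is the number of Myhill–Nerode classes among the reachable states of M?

6

States {s1,s2,s6,s11} cannot be reached from the start state, so discard them.
P0 = {s0,s3,s4,s5,s7,s8,s10,s12,s13,s14} | {s9}.
On input b, block {s0,s3,s4,s5,s7,s8,s10,s12,s13,s14} splits into {s0,s3,s4,s5,s7,s10,s12,s13,s14} and {s8}.
Refine {s0,s3,s4,s5,s7,s10,s12,s13,s14} on symbol b: members go to different blocks, giving {s0,s4,s5,s7,s10,s13,s14} and {s3,s12}.
On input a, block {s0,s4,s5,s7,s10,s13,s14} splits into {s4,s5,s13,s14} and {s0,s7,s10}.
Refine {s4,s5,s13,s14} on symbol a: members go to different blocks, giving {s5,s13,s14} and {s4}.
Stable partition: {s5,s13,s14} | {s9} | {s8} | {s3,s12} | {s0,s7,s10} | {s4} — 6 equivalence classes.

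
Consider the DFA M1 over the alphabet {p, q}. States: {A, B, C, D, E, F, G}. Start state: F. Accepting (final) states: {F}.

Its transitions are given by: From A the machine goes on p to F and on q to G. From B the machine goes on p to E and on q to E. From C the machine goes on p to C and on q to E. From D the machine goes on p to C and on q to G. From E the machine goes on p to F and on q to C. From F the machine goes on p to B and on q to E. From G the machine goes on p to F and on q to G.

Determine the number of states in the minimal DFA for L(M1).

First remove the unreachable states {A,D,G}; 4 states remain.
Start with accepting vs non-accepting: {F} | {B,C,E}.
Refine {B,C,E} on symbol p: members go to different blocks, giving {B,C} and {E}.
On input p, block {B,C} splits into {B} and {C}.
The partition is now stable with 4 blocks: {F} | {B} | {E} | {C}.

4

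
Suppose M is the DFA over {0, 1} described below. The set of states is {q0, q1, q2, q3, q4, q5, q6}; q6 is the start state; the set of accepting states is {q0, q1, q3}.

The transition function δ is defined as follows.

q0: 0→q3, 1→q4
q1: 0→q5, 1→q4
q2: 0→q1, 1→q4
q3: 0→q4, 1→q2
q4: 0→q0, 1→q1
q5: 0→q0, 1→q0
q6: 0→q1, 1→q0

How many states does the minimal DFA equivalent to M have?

Every state is reachable, so we keep all 7.
P0 = {q0,q1,q3} | {q2,q4,q5,q6}.
On input 0, block {q0,q1,q3} splits into {q1,q3} and {q0}.
Split {q2,q4,q5,q6} by δ(·,0) → {q2,q6} and {q4,q5}.
Refine {q1,q3} on symbol 1: members go to different blocks, giving {q1} and {q3}.
Refine {q2,q6} on symbol 1: members go to different blocks, giving {q2} and {q6}.
On input 1, block {q4,q5} splits into {q4} and {q5}.
The partition is now stable with 7 blocks: {q1} | {q2} | {q0} | {q4} | {q3} | {q6} | {q5}.

7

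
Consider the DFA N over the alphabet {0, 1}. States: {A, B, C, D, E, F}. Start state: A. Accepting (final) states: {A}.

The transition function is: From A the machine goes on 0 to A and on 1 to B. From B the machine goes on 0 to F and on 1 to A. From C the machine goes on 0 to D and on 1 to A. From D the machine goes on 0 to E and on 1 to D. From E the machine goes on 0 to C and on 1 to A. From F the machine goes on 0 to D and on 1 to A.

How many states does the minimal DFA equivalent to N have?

Every state is reachable, so we keep all 6.
Initial partition by acceptance: {A} | {B,C,D,E,F}.
Split {B,C,D,E,F} by δ(·,1) → {B,C,E,F} and {D}.
Refine {B,C,E,F} on symbol 0: members go to different blocks, giving {B,E} and {C,F}.
No further refinement is possible. Final partition (4 blocks): {A} | {B,E} | {D} | {C,F}.

4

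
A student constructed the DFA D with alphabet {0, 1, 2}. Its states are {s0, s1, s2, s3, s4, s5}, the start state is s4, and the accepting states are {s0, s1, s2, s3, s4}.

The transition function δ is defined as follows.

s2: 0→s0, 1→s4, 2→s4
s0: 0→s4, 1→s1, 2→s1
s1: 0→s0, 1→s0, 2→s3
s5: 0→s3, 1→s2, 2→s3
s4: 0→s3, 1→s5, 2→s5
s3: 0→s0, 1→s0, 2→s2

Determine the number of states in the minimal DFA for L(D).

Every state is reachable, so we keep all 6.
P0 = {s0,s1,s2,s3,s4} | {s5}.
Refine {s0,s1,s2,s3,s4} on symbol 1: members go to different blocks, giving {s0,s1,s2,s3} and {s4}.
On input 0, block {s0,s1,s2,s3} splits into {s1,s2,s3} and {s0}.
Split {s1,s2,s3} by δ(·,1) → {s1,s3} and {s2}.
Split {s1,s3} by δ(·,2) → {s1} and {s3}.
No further refinement is possible. Final partition (6 blocks): {s1} | {s5} | {s4} | {s0} | {s2} | {s3}.

6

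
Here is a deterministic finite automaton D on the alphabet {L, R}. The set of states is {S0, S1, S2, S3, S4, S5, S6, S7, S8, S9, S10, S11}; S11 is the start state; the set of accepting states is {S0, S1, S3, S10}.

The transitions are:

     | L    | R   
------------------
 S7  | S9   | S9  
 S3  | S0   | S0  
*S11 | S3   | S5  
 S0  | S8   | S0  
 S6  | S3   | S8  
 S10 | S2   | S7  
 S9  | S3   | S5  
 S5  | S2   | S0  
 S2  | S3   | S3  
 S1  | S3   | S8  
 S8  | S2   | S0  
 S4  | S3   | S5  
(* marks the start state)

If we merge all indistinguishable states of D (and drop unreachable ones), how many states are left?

5

First remove the unreachable states {S1,S4,S6,S7,S9,S10}; 6 states remain.
Start with accepting vs non-accepting: {S0,S3} | {S2,S5,S8,S11}.
Refine {S0,S3} on symbol L: members go to different blocks, giving {S0} and {S3}.
On input L, block {S2,S5,S8,S11} splits into {S2,S11} and {S5,S8}.
Refine {S2,S11} on symbol R: members go to different blocks, giving {S2} and {S11}.
No further refinement is possible. Final partition (5 blocks): {S0} | {S2} | {S3} | {S5,S8} | {S11}.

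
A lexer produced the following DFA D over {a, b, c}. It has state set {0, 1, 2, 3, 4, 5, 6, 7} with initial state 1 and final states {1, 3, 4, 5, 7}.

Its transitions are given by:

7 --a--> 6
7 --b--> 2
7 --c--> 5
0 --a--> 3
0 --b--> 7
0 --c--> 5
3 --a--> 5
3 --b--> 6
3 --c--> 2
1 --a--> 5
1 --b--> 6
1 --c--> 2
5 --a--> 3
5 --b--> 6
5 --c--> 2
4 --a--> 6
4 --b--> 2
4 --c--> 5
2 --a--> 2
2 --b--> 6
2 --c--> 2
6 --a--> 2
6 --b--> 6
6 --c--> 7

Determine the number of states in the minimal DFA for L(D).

4

Reachable states from the start: {1,2,3,5,6,7}. Unreachable: {0,4} — drop them.
Start with accepting vs non-accepting: {1,3,5,7} | {2,6}.
On input a, block {1,3,5,7} splits into {1,3,5} and {7}.
Split {2,6} by δ(·,c) → {2} and {6}.
The partition is now stable with 4 blocks: {1,3,5} | {2} | {7} | {6}.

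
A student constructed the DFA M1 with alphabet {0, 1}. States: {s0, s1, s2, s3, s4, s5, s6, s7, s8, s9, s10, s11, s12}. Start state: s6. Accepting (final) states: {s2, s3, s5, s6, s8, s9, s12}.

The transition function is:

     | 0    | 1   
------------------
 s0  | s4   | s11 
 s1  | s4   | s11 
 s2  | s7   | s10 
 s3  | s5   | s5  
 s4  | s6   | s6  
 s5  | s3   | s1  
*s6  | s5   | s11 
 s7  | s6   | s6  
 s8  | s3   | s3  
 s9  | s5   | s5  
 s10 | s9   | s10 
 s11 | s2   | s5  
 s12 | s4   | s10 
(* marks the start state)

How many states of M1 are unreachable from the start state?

3

No path from s6 leads to s0, s8, s12; the other 10 states are all reachable.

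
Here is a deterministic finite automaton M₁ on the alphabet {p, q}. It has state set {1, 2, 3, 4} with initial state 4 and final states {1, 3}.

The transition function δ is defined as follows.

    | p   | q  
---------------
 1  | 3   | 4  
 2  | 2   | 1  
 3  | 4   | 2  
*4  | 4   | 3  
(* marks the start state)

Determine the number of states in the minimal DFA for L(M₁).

4

Initial partition by acceptance: {1,3} | {2,4}.
On input p, block {1,3} splits into {1} and {3}.
Refine {2,4} on symbol q: members go to different blocks, giving {2} and {4}.
The partition is now stable with 4 blocks: {1} | {2} | {3} | {4}.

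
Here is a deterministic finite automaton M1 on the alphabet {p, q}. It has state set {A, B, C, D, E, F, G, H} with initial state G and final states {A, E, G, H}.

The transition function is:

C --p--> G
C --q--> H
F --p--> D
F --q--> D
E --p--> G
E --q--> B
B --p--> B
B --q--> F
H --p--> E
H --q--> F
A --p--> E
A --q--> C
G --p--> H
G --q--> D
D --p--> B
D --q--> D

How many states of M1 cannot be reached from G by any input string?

2

No path from G leads to A, C; the other 6 states are all reachable.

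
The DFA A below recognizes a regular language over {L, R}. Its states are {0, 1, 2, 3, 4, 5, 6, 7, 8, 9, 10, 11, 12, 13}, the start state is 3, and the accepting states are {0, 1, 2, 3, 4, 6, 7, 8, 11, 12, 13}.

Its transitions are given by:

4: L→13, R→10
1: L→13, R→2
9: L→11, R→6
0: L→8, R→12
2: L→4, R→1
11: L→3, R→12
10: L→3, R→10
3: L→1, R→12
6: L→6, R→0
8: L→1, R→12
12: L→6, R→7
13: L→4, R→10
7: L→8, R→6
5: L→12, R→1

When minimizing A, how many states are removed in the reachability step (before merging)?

BFS from 3 reaches {0, 1, 2, 3, 4, 6, 7, 8, 10, 12, 13}; the 3 state(s) 5, 9, 11 are never visited.

3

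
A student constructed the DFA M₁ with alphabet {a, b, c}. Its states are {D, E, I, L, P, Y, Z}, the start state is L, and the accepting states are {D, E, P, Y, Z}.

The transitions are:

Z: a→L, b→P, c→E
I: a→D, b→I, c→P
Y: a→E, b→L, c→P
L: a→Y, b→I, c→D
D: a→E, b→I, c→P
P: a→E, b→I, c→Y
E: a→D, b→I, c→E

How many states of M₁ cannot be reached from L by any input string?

1

BFS from L reaches {D, E, I, L, P, Y}; the 1 state(s) Z are never visited.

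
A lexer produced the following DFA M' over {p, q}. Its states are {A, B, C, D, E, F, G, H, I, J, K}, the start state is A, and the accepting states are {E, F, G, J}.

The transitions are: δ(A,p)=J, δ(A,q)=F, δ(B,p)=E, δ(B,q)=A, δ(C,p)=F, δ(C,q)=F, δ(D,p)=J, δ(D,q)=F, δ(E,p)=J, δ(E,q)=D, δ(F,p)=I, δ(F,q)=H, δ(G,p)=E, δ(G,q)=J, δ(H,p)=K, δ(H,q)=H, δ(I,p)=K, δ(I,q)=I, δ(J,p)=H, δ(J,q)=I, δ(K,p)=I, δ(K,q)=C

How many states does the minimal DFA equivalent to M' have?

4

Reachable states from the start: {A,C,F,H,I,J,K}. Unreachable: {B,D,E,G} — drop them.
P0 = {F,J} | {A,C,H,I,K}.
Split {A,C,H,I,K} by δ(·,p) → {H,I,K} and {A,C}.
Refine {H,I,K} on symbol q: members go to different blocks, giving {H,I} and {K}.
Stable partition: {F,J} | {H,I} | {A,C} | {K} — 4 equivalence classes.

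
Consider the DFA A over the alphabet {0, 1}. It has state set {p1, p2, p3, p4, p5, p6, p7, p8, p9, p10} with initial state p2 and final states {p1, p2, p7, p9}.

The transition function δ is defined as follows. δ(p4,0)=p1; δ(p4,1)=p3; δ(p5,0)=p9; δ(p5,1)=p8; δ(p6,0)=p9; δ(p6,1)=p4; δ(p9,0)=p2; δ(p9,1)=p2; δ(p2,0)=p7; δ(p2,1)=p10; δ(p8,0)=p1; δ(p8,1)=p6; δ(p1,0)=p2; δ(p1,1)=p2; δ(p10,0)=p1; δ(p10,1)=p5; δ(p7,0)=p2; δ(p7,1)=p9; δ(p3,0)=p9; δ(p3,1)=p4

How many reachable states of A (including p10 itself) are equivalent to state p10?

Every state is reachable, so we keep all 10.
Start with accepting vs non-accepting: {p1,p2,p7,p9} | {p3,p4,p5,p6,p8,p10}.
Split {p1,p2,p7,p9} by δ(·,1) → {p1,p7,p9} and {p2}.
Refine {p1,p7,p9} on symbol 1: members go to different blocks, giving {p1,p9} and {p7}.
Stable partition: {p1,p9} | {p3,p4,p5,p6,p8,p10} | {p2} | {p7} — 4 equivalence classes.
State p10 belongs to the block {p3,p4,p5,p6,p8,p10}, which has 6 states.

6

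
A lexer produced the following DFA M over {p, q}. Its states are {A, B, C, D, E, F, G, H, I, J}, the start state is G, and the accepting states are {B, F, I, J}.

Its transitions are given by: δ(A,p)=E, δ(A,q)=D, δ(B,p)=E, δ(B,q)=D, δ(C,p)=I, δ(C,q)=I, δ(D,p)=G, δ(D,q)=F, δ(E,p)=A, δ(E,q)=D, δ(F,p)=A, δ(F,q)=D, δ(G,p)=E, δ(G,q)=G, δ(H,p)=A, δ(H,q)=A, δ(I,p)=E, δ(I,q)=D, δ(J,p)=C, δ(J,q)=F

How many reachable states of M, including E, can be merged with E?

2

First remove the unreachable states {B,C,H,I,J}; 5 states remain.
Start with accepting vs non-accepting: {F} | {A,D,E,G}.
Split {A,D,E,G} by δ(·,q) → {A,E,G} and {D}.
Refine {A,E,G} on symbol q: members go to different blocks, giving {A,E} and {G}.
Stable partition: {F} | {A,E} | {D} | {G} — 4 equivalence classes.
The equivalence class containing E is {A,E}, of size 2.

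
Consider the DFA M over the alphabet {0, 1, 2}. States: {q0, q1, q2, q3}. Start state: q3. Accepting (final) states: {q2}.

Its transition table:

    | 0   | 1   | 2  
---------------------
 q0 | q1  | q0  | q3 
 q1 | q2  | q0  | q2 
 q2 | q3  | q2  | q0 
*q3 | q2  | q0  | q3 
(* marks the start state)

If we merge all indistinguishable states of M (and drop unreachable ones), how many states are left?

All states are reachable from the start state.
Start with accepting vs non-accepting: {q2} | {q0,q1,q3}.
Split {q0,q1,q3} by δ(·,0) → {q1,q3} and {q0}.
Refine {q1,q3} on symbol 2: members go to different blocks, giving {q1} and {q3}.
Stable partition: {q2} | {q1} | {q0} | {q3} — 4 equivalence classes.

4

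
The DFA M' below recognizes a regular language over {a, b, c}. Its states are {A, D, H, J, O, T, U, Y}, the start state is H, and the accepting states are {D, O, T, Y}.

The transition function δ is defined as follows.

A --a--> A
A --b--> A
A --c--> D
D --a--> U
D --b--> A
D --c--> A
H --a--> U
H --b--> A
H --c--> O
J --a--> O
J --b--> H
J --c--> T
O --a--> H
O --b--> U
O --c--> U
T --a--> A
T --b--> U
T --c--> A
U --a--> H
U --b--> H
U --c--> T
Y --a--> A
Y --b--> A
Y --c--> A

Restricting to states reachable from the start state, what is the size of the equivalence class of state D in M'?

States {J,Y} cannot be reached from the start state, so discard them.
Initial partition by acceptance: {D,O,T} | {A,H,U}.
The partition is now stable with 2 blocks: {D,O,T} | {A,H,U}.
The equivalence class containing D is {D,O,T}, of size 3.

3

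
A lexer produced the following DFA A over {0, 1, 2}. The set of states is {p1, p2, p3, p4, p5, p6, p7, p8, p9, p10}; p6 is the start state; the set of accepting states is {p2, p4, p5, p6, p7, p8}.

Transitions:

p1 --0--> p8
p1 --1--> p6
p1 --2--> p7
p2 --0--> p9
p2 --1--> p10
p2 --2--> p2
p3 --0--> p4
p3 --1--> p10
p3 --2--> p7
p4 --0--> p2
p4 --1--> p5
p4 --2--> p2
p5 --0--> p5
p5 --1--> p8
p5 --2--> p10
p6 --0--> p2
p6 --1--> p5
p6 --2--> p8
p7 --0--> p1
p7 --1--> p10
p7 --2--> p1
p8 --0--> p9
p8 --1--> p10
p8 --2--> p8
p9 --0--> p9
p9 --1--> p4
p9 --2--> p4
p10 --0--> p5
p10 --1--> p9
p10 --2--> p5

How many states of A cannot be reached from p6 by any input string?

3

No path from p6 leads to p1, p3, p7; the other 7 states are all reachable.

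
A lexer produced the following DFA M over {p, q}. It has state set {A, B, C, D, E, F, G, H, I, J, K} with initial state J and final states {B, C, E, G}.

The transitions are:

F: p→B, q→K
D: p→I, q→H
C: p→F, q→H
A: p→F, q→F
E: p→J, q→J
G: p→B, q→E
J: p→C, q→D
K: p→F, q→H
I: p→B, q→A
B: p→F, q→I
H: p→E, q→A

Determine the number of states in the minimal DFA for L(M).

3

Reachable states from the start: {A,B,C,D,E,F,H,I,J,K}. Unreachable: {G} — drop them.
Initial partition by acceptance: {B,C,E} | {A,D,F,H,I,J,K}.
On input p, block {A,D,F,H,I,J,K} splits into {F,H,I,J} and {A,D,K}.
The partition is now stable with 3 blocks: {B,C,E} | {F,H,I,J} | {A,D,K}.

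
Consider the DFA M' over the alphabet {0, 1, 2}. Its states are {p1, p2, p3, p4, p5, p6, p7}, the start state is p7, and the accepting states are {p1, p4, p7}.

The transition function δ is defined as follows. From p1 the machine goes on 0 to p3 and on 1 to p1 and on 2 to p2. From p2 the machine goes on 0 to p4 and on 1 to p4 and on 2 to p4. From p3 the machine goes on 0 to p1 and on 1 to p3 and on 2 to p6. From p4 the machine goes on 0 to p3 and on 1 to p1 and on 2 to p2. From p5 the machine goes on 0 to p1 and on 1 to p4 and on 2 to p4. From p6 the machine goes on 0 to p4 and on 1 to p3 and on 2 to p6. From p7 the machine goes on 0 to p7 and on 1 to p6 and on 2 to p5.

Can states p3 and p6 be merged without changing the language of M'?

Yes

All states are reachable from the start state.
Start with accepting vs non-accepting: {p1,p4,p7} | {p2,p3,p5,p6}.
On input 0, block {p1,p4,p7} splits into {p1,p4} and {p7}.
On input 1, block {p2,p3,p5,p6} splits into {p2,p5} and {p3,p6}.
The partition is now stable with 4 blocks: {p1,p4} | {p2,p5} | {p7} | {p3,p6}.
p3 and p6 lie in the same block of the stable partition, so they are equivalent — no string distinguishes them.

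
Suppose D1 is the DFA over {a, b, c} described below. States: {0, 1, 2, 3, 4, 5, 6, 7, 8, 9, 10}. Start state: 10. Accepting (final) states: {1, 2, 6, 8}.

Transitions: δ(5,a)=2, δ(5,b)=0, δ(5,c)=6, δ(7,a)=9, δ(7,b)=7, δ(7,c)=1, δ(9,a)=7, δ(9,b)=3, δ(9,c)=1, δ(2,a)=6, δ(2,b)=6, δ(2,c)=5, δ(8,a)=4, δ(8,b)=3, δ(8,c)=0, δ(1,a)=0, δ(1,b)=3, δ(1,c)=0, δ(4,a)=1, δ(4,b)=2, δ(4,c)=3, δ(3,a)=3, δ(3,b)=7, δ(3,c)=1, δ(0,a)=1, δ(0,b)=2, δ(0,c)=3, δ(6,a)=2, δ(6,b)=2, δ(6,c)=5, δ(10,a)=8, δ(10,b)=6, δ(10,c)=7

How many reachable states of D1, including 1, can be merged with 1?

2

All states are reachable from the start state.
P0 = {1,2,6,8} | {0,3,4,5,7,9,10}.
Split {1,2,6,8} by δ(·,a) → {1,8} and {2,6}.
On input a, block {0,3,4,5,7,9,10} splits into {0,4,10} and {3,7,9} and {5}.
No further refinement is possible. Final partition (5 blocks): {1,8} | {0,4,10} | {2,6} | {3,7,9} | {5}.
State 1 belongs to the block {1,8}, which has 2 states.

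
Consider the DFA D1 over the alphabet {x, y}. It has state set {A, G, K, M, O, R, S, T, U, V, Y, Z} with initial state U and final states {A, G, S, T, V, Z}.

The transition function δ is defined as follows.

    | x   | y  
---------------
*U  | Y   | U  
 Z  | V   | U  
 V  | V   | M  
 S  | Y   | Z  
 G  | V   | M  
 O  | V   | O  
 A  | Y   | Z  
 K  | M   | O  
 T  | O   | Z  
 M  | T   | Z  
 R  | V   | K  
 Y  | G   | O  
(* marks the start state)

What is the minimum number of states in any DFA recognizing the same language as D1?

6

States {A,K,R,S} cannot be reached from the start state, so discard them.
Initial partition by acceptance: {G,T,V,Z} | {M,O,U,Y}.
Split {G,T,V,Z} by δ(·,x) → {G,V,Z} and {T}.
On input x, block {M,O,U,Y} splits into {O,Y} and {U} and {M}.
Refine {G,V,Z} on symbol y: members go to different blocks, giving {G,V} and {Z}.
Stable partition: {G,V} | {O,Y} | {T} | {U} | {M} | {Z} — 6 equivalence classes.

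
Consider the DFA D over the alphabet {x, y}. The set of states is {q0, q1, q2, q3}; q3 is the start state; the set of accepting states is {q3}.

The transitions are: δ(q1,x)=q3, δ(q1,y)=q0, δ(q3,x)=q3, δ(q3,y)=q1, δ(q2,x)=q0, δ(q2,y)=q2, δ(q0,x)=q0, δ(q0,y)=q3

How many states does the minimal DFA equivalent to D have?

3

States {q2} cannot be reached from the start state, so discard them.
P0 = {q3} | {q0,q1}.
Split {q0,q1} by δ(·,x) → {q0} and {q1}.
Stable partition: {q3} | {q0} | {q1} — 3 equivalence classes.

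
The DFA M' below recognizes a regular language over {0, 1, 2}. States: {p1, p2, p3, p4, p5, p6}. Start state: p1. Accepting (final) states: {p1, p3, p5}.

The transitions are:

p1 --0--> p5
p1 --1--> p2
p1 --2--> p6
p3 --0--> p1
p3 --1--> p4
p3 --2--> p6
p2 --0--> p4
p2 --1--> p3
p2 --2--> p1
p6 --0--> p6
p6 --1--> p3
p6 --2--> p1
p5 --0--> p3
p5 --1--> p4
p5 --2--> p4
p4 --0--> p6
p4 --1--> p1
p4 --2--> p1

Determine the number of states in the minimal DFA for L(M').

Every state is reachable, so we keep all 6.
Initial partition by acceptance: {p1,p3,p5} | {p2,p4,p6}.
The partition is now stable with 2 blocks: {p1,p3,p5} | {p2,p4,p6}.

2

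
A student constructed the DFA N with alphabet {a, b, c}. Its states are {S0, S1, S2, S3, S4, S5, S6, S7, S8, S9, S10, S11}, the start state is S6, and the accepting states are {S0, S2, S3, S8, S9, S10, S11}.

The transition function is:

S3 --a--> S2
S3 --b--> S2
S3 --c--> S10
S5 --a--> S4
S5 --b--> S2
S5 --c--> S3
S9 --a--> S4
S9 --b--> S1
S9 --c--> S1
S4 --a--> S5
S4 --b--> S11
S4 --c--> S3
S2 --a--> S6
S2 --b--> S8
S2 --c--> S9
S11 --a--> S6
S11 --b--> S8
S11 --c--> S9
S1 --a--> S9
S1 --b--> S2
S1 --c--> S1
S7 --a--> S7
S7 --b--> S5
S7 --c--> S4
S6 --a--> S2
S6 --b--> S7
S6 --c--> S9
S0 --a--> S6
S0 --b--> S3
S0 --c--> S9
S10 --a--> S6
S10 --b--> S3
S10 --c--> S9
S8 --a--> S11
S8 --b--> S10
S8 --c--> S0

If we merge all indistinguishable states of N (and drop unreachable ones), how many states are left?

P0 = {S0,S2,S3,S8,S9,S10,S11} | {S1,S4,S5,S6,S7}.
On input a, block {S0,S2,S3,S8,S9,S10,S11} splits into {S0,S2,S9,S10,S11} and {S3,S8}.
Refine {S0,S2,S9,S10,S11} on symbol b: members go to different blocks, giving {S0,S2,S10,S11} and {S9}.
On input a, block {S1,S4,S5,S6,S7} splits into {S4,S5,S7} and {S1} and {S6}.
On input b, block {S4,S5,S7} splits into {S4,S5} and {S7}.
No further refinement is possible. Final partition (7 blocks): {S0,S2,S10,S11} | {S4,S5} | {S3,S8} | {S9} | {S1} | {S6} | {S7}.

7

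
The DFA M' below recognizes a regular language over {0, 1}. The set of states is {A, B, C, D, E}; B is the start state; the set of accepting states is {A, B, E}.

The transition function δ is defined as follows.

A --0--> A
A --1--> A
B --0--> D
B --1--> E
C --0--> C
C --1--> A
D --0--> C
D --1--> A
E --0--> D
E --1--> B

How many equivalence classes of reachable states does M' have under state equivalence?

Initial partition by acceptance: {A,B,E} | {C,D}.
On input 0, block {A,B,E} splits into {B,E} and {A}.
Stable partition: {B,E} | {C,D} | {A} — 3 equivalence classes.

3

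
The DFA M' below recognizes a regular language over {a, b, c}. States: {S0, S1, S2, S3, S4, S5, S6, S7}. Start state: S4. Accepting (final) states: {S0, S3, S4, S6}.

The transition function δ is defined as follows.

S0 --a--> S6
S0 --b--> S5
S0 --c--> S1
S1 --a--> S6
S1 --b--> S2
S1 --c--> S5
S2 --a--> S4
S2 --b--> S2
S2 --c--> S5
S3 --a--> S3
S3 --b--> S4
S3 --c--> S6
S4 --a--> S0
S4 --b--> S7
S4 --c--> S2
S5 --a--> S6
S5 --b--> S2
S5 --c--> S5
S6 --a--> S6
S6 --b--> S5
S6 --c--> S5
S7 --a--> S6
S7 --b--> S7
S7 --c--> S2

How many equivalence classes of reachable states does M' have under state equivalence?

2

Reachable states from the start: {S0,S1,S2,S4,S5,S6,S7}. Unreachable: {S3} — drop them.
P0 = {S0,S4,S6} | {S1,S2,S5,S7}.
Stable partition: {S0,S4,S6} | {S1,S2,S5,S7} — 2 equivalence classes.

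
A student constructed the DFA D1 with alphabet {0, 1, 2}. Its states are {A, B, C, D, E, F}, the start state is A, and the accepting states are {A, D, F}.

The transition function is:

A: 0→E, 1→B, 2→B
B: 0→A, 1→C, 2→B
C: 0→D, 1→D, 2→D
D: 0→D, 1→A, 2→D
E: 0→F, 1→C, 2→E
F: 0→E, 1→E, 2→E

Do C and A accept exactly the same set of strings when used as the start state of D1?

Every state is reachable, so we keep all 6.
Start with accepting vs non-accepting: {A,D,F} | {B,C,E}.
On input 0, block {A,D,F} splits into {A,F} and {D}.
Split {B,C,E} by δ(·,0) → {B,E} and {C}.
No further refinement is possible. Final partition (4 blocks): {A,F} | {B,E} | {D} | {C}.
C and A end up in different blocks, so they are distinguishable. For instance, the string 'ε' is accepted from only A.

No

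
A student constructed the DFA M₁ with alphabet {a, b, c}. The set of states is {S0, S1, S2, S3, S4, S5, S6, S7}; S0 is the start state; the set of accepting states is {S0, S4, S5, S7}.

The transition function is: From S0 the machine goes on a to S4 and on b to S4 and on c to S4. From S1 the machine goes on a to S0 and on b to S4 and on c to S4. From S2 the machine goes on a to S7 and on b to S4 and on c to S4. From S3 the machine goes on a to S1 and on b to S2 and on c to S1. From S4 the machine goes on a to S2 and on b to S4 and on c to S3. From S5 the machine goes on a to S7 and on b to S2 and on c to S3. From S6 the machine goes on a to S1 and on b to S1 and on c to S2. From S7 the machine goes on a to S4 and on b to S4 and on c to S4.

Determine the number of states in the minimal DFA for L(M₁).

4

Reachable states from the start: {S0,S1,S2,S3,S4,S7}. Unreachable: {S5,S6} — drop them.
P0 = {S0,S4,S7} | {S1,S2,S3}.
Refine {S0,S4,S7} on symbol a: members go to different blocks, giving {S0,S7} and {S4}.
On input a, block {S1,S2,S3} splits into {S1,S2} and {S3}.
Stable partition: {S0,S7} | {S1,S2} | {S4} | {S3} — 4 equivalence classes.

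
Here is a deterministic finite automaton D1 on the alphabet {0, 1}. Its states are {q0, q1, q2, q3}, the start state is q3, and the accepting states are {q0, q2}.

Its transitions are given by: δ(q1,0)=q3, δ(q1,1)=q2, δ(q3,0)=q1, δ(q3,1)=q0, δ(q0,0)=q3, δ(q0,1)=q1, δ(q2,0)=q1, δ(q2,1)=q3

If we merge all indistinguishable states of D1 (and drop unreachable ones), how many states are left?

Every state is reachable, so we keep all 4.
Initial partition by acceptance: {q0,q2} | {q1,q3}.
The partition is now stable with 2 blocks: {q0,q2} | {q1,q3}.

2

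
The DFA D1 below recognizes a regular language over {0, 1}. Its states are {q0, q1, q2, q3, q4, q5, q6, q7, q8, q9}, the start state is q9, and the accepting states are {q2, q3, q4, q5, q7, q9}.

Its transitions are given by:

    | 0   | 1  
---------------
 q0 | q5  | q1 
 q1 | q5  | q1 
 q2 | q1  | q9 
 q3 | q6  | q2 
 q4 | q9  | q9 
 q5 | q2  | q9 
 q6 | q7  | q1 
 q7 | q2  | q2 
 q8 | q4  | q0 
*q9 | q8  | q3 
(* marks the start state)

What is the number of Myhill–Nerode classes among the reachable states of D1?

All states are reachable from the start state.
P0 = {q2,q3,q4,q5,q7,q9} | {q0,q1,q6,q8}.
Refine {q2,q3,q4,q5,q7,q9} on symbol 0: members go to different blocks, giving {q2,q3,q9} and {q4,q5,q7}.
The partition is now stable with 3 blocks: {q2,q3,q9} | {q0,q1,q6,q8} | {q4,q5,q7}.

3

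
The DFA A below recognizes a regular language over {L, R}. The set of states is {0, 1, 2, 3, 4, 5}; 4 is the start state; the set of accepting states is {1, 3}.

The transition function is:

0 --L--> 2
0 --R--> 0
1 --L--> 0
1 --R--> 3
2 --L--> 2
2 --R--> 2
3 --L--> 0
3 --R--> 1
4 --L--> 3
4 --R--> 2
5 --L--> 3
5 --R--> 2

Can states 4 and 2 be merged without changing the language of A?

No

States {5} cannot be reached from the start state, so discard them.
P0 = {1,3} | {0,2,4}.
On input L, block {0,2,4} splits into {0,2} and {4}.
Stable partition: {1,3} | {0,2} | {4} — 3 equivalence classes.
4 and 2 end up in different blocks, so they are distinguishable. For instance, the string 'L' is accepted from only 4.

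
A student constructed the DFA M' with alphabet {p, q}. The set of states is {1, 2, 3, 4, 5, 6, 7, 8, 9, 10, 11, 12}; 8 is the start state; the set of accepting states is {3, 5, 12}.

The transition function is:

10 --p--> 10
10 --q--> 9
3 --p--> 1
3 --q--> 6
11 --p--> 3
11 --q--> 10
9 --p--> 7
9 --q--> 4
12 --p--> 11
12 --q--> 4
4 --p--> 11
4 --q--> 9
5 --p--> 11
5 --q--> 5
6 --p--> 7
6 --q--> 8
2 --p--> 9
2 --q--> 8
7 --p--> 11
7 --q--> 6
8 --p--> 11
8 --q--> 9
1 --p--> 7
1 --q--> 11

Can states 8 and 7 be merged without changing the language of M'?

Yes

Reachable states from the start: {1,3,4,6,7,8,9,10,11}. Unreachable: {2,5,12} — drop them.
P0 = {3} | {1,4,6,7,8,9,10,11}.
On input p, block {1,4,6,7,8,9,10,11} splits into {1,4,6,7,8,9,10} and {11}.
Refine {1,4,6,7,8,9,10} on symbol p: members go to different blocks, giving {1,6,9,10} and {4,7,8}.
Split {1,6,9,10} by δ(·,p) → {1,6,9} and {10}.
Split {1,6,9} by δ(·,q) → {6,9} and {1}.
The partition is now stable with 6 blocks: {3} | {6,9} | {11} | {4,7,8} | {10} | {1}.
8 and 7 lie in the same block of the stable partition, so they are equivalent — no string distinguishes them.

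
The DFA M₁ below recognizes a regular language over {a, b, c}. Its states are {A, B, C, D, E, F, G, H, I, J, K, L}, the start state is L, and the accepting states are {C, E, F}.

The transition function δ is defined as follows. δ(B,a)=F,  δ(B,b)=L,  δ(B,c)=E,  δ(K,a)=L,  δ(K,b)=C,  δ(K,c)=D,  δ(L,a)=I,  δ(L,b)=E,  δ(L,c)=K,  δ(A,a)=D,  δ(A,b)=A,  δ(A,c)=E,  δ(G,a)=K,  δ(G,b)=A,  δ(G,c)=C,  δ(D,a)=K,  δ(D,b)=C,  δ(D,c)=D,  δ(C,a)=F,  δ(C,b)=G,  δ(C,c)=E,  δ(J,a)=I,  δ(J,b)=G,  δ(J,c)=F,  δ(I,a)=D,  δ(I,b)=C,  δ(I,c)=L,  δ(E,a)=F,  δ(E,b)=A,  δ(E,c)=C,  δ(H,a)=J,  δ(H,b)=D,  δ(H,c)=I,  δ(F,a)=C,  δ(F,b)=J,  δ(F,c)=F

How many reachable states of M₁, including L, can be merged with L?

4

First remove the unreachable states {B,H}; 10 states remain.
Initial partition by acceptance: {C,E,F} | {A,D,G,I,J,K,L}.
On input b, block {A,D,G,I,J,K,L} splits into {D,I,K,L} and {A,G,J}.
Stable partition: {C,E,F} | {D,I,K,L} | {A,G,J} — 3 equivalence classes.
The equivalence class containing L is {D,I,K,L}, of size 4.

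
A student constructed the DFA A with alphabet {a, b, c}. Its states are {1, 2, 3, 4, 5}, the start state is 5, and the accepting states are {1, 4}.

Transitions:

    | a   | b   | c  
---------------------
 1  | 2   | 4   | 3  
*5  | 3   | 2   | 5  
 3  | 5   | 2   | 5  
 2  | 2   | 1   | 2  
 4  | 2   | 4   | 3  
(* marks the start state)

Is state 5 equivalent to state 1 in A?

All states are reachable from the start state.
P0 = {1,4} | {2,3,5}.
Split {2,3,5} by δ(·,b) → {3,5} and {2}.
Stable partition: {1,4} | {3,5} | {2} — 3 equivalence classes.
5 and 1 end up in different blocks, so they are distinguishable. For instance, the string 'ε' is accepted from only 1.

No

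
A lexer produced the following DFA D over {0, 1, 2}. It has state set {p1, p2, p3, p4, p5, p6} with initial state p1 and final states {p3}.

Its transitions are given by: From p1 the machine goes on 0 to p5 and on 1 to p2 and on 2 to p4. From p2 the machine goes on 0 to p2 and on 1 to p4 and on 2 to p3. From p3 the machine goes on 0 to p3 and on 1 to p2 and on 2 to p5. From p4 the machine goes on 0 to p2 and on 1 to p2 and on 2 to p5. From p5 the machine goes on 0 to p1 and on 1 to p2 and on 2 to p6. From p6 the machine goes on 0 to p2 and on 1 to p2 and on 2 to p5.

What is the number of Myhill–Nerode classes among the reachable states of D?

4

All states are reachable from the start state.
P0 = {p3} | {p1,p2,p4,p5,p6}.
Split {p1,p2,p4,p5,p6} by δ(·,2) → {p1,p4,p5,p6} and {p2}.
Split {p1,p4,p5,p6} by δ(·,0) → {p1,p5} and {p4,p6}.
No further refinement is possible. Final partition (4 blocks): {p3} | {p1,p5} | {p2} | {p4,p6}.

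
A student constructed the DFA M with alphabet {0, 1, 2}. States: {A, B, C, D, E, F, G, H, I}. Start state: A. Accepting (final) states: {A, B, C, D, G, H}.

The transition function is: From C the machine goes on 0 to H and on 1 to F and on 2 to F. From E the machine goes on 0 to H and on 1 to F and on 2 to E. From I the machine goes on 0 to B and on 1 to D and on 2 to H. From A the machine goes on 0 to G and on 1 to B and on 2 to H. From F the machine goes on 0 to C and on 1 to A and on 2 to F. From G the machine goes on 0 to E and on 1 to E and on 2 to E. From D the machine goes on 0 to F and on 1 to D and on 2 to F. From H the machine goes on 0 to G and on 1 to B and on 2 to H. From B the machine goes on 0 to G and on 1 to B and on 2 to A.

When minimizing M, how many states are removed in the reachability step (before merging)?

BFS from A reaches {A, B, C, E, F, G, H}; the 2 state(s) D, I are never visited.

2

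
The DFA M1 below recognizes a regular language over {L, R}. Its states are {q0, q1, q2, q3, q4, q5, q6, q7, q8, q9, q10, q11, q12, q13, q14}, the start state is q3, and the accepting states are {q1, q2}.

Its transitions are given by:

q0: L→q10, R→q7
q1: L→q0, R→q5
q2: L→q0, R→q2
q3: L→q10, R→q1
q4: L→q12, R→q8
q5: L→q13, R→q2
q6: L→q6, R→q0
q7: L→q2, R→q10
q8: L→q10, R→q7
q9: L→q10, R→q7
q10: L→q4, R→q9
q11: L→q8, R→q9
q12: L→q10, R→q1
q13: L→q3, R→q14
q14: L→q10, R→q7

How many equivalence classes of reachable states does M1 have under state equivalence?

States {q6,q11} cannot be reached from the start state, so discard them.
Initial partition by acceptance: {q1,q2} | {q0,q3,q4,q5,q7,q8,q9,q10,q12,q13,q14}.
On input R, block {q1,q2} splits into {q1} and {q2}.
Refine {q0,q3,q4,q5,q7,q8,q9,q10,q12,q13,q14} on symbol L: members go to different blocks, giving {q0,q3,q4,q5,q8,q9,q10,q12,q13,q14} and {q7}.
Split {q0,q3,q4,q5,q8,q9,q10,q12,q13,q14} by δ(·,R) → {q0,q8,q9,q14} and {q4,q10,q13} and {q3,q12} and {q5}.
On input L, block {q4,q10,q13} splits into {q4,q13} and {q10}.
No further refinement is possible. Final partition (8 blocks): {q1} | {q0,q8,q9,q14} | {q2} | {q7} | {q4,q13} | {q3,q12} | {q5} | {q10}.

8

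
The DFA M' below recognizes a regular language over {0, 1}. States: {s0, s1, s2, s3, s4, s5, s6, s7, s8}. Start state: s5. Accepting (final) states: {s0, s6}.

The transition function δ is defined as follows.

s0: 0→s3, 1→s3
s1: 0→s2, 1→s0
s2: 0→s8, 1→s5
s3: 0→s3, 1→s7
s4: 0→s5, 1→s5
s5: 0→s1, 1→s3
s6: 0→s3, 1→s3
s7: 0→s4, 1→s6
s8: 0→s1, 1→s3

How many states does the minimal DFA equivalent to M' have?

Initial partition by acceptance: {s0,s6} | {s1,s2,s3,s4,s5,s7,s8}.
Split {s1,s2,s3,s4,s5,s7,s8} by δ(·,1) → {s2,s3,s4,s5,s8} and {s1,s7}.
Refine {s2,s3,s4,s5,s8} on symbol 0: members go to different blocks, giving {s2,s3,s4} and {s5,s8}.
Split {s2,s3,s4} by δ(·,0) → {s2,s4} and {s3}.
Stable partition: {s0,s6} | {s2,s4} | {s1,s7} | {s5,s8} | {s3} — 5 equivalence classes.

5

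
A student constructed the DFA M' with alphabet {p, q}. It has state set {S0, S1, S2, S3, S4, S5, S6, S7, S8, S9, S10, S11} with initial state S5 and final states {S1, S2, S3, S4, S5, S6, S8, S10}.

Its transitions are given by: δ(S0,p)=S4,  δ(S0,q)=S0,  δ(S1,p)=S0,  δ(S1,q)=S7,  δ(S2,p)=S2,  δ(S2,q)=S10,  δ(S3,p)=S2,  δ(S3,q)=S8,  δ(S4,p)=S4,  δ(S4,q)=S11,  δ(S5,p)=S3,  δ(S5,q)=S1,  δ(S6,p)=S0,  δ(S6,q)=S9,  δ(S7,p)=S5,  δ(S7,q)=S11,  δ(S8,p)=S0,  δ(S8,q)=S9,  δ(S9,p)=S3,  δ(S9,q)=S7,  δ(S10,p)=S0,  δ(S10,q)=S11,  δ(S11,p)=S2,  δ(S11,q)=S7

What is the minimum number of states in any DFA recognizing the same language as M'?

5

First remove the unreachable states {S6}; 11 states remain.
P0 = {S1,S2,S3,S4,S5,S8,S10} | {S0,S7,S9,S11}.
Split {S1,S2,S3,S4,S5,S8,S10} by δ(·,p) → {S2,S3,S4,S5} and {S1,S8,S10}.
Refine {S2,S3,S4,S5} on symbol q: members go to different blocks, giving {S2,S3,S5} and {S4}.
On input p, block {S0,S7,S9,S11} splits into {S7,S9,S11} and {S0}.
No further refinement is possible. Final partition (5 blocks): {S2,S3,S5} | {S7,S9,S11} | {S1,S8,S10} | {S4} | {S0}.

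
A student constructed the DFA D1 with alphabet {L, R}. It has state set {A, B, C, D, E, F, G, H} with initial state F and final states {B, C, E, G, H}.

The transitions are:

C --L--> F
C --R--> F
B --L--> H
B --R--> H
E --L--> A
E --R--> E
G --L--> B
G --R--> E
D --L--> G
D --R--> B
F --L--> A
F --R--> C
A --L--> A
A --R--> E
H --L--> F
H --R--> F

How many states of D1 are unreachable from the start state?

4

BFS from F reaches {A, C, E, F}; the 4 state(s) B, D, G, H are never visited.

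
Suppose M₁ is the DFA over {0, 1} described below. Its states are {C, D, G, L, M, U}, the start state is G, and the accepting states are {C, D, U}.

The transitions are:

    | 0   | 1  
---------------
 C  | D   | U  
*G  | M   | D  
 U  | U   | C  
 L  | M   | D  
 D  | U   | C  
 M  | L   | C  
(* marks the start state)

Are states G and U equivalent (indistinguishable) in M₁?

No

Initial partition by acceptance: {C,D,U} | {G,L,M}.
No further refinement is possible. Final partition (2 blocks): {C,D,U} | {G,L,M}.
G and U end up in different blocks, so they are distinguishable. For instance, the string 'ε' is accepted from only U.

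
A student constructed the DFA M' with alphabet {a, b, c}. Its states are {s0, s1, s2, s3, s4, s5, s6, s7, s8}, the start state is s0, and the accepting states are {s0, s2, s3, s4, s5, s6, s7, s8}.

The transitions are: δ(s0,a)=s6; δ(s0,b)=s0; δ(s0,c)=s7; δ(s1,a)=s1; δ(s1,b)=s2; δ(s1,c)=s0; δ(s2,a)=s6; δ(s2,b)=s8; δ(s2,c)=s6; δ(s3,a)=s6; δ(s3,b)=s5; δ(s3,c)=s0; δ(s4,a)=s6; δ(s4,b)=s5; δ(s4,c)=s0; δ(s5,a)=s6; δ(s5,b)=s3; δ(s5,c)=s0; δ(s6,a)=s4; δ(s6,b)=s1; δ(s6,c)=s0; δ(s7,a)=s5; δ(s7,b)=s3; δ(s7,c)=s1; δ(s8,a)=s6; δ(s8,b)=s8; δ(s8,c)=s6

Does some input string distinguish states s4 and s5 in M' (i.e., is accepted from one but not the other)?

No

All states are reachable from the start state.
Start with accepting vs non-accepting: {s0,s2,s3,s4,s5,s6,s7,s8} | {s1}.
Split {s0,s2,s3,s4,s5,s6,s7,s8} by δ(·,b) → {s0,s2,s3,s4,s5,s7,s8} and {s6}.
On input a, block {s0,s2,s3,s4,s5,s7,s8} splits into {s0,s2,s3,s4,s5,s8} and {s7}.
Refine {s0,s2,s3,s4,s5,s8} on symbol c: members go to different blocks, giving {s3,s4,s5} and {s2,s8} and {s0}.
No further refinement is possible. Final partition (6 blocks): {s3,s4,s5} | {s1} | {s6} | {s7} | {s2,s8} | {s0}.
s4 and s5 lie in the same block of the stable partition, so they are equivalent — no string distinguishes them.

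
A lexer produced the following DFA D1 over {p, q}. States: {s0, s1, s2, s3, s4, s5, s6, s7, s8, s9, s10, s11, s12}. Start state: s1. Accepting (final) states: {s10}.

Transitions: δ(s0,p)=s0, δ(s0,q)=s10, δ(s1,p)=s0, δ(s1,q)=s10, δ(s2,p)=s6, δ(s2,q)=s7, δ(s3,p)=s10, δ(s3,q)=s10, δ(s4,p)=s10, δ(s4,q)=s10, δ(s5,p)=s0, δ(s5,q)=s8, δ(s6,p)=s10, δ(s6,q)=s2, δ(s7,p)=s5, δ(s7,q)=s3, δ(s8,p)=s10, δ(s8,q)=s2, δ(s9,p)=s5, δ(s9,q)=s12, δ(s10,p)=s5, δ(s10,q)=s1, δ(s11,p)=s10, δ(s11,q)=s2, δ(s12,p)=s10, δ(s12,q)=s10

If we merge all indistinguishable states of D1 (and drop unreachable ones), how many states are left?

Reachable states from the start: {s0,s1,s2,s3,s5,s6,s7,s8,s10}. Unreachable: {s4,s9,s11,s12} — drop them.
Initial partition by acceptance: {s10} | {s0,s1,s2,s3,s5,s6,s7,s8}.
On input p, block {s0,s1,s2,s3,s5,s6,s7,s8} splits into {s0,s1,s2,s5,s7} and {s3,s6,s8}.
On input p, block {s0,s1,s2,s5,s7} splits into {s0,s1,s5,s7} and {s2}.
On input q, block {s0,s1,s5,s7} splits into {s0,s1} and {s5,s7}.
Split {s3,s6,s8} by δ(·,q) → {s6,s8} and {s3}.
Refine {s5,s7} on symbol p: members go to different blocks, giving {s5} and {s7}.
No further refinement is possible. Final partition (7 blocks): {s10} | {s0,s1} | {s6,s8} | {s2} | {s5} | {s3} | {s7}.

7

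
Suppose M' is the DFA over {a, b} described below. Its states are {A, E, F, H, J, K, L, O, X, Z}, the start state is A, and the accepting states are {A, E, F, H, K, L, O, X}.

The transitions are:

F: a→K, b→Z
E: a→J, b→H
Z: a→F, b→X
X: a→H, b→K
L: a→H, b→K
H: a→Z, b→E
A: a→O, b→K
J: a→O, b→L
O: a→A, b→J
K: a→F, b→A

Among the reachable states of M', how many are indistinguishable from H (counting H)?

All states are reachable from the start state.
P0 = {A,E,F,H,K,L,O,X} | {J,Z}.
Refine {A,E,F,H,K,L,O,X} on symbol a: members go to different blocks, giving {A,F,K,L,O,X} and {E,H}.
Split {A,F,K,L,O,X} by δ(·,a) → {A,F,K,O} and {L,X}.
Split {A,F,K,O} by δ(·,b) → {F,O} and {A,K}.
No further refinement is possible. Final partition (5 blocks): {F,O} | {J,Z} | {E,H} | {L,X} | {A,K}.
State H belongs to the block {E,H}, which has 2 states.

2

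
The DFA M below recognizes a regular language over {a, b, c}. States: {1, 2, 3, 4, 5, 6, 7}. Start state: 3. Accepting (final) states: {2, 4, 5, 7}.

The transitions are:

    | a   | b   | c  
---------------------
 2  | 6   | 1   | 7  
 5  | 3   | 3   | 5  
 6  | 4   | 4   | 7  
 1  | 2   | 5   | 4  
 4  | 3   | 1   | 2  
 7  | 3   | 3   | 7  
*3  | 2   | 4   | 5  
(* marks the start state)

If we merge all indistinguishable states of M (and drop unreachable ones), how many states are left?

2

Initial partition by acceptance: {2,4,5,7} | {1,3,6}.
No further refinement is possible. Final partition (2 blocks): {2,4,5,7} | {1,3,6}.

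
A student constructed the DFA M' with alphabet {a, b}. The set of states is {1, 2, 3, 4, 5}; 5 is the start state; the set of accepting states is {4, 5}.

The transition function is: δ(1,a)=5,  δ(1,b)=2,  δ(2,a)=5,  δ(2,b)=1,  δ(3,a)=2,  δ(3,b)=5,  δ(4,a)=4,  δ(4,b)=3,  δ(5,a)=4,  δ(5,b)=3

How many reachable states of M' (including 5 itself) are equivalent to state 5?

Initial partition by acceptance: {4,5} | {1,2,3}.
Refine {1,2,3} on symbol a: members go to different blocks, giving {1,2} and {3}.
The partition is now stable with 3 blocks: {4,5} | {1,2} | {3}.
The equivalence class containing 5 is {4,5}, of size 2.

2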